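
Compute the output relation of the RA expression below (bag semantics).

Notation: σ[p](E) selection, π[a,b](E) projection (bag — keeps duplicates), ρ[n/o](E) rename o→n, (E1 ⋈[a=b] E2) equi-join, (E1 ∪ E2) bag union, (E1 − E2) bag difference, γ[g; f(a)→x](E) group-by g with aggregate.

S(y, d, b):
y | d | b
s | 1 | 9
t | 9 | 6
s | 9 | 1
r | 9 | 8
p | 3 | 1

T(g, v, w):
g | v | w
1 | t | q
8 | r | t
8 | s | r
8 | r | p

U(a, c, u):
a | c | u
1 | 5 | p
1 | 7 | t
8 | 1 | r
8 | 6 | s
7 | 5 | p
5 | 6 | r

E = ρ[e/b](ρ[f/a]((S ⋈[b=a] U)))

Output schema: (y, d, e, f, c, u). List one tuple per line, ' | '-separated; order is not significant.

Per-node cardinality:
  S → 5
  U → 6
  (S ⋈[b=a] U) → 6
  ρ[f/a]((S ⋈[b=a] U)) → 6
  ρ[e/b](ρ[f/a]((S ⋈[b=a] U))) → 6

== RESULT ==
y | d | e | f | c | u
p | 3 | 1 | 1 | 5 | p
p | 3 | 1 | 1 | 7 | t
r | 9 | 8 | 8 | 1 | r
r | 9 | 8 | 8 | 6 | s
s | 9 | 1 | 1 | 5 | p
s | 9 | 1 | 1 | 7 | t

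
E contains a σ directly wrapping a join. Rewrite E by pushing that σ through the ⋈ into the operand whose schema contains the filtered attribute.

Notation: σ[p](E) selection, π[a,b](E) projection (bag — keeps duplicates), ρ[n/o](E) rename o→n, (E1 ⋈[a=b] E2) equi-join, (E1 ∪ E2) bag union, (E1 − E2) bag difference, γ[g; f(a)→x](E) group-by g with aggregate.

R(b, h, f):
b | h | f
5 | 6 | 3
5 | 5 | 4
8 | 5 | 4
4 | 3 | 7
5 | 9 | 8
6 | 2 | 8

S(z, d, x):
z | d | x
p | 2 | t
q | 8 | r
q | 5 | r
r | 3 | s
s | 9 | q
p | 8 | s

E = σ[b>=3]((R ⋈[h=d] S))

σ filters on b, owned by the left side.
E' = (σ[b>=3](R) ⋈[h=d] S)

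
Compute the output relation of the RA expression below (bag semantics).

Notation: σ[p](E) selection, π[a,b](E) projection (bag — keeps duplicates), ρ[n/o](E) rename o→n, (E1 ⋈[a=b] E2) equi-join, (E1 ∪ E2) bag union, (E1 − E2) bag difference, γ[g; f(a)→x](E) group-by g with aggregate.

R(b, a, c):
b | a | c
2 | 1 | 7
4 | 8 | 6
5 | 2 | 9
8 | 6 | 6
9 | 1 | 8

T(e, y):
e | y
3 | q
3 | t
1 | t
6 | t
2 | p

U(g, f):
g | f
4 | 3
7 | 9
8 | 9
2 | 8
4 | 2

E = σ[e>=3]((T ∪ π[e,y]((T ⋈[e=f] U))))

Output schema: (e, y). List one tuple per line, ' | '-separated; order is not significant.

Stepwise |·|:
  T → 5
  T → 5
  U → 5
  (T ⋈[e=f] U) → 3
  π[e,y]((T ⋈[e=f] U)) → 3
  (T ∪ π[e,y]((T ⋈[e=f] U))) → 8
  σ[e>=3]((T ∪ π[e,y]((T ⋈[e=f] U)))) → 5

== RESULT ==
e | y
3 | q
3 | q
3 | t
3 | t
6 | t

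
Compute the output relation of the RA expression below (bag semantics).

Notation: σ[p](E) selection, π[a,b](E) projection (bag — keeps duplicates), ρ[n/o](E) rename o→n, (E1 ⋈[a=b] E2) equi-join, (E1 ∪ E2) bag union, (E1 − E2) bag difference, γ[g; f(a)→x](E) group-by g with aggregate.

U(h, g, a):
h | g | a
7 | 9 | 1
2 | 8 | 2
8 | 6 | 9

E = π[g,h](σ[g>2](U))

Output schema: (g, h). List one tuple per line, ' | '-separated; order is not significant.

Subexpression sizes:
  U → 3
  σ[g>2](U) → 3
  π[g,h](σ[g>2](U)) → 3

== RESULT ==
g | h
6 | 8
8 | 2
9 | 7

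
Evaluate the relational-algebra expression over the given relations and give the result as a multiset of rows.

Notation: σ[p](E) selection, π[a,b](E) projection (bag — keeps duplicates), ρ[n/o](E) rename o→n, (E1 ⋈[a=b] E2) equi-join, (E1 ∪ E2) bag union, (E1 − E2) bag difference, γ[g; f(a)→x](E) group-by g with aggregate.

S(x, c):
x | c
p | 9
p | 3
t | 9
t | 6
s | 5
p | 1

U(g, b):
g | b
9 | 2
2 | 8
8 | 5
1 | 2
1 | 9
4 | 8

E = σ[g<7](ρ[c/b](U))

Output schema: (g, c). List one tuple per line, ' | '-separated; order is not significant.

Per-node cardinality:
  U → 6
  ρ[c/b](U) → 6
  σ[g<7](ρ[c/b](U)) → 4

== RESULT ==
g | c
1 | 2
1 | 9
2 | 8
4 | 8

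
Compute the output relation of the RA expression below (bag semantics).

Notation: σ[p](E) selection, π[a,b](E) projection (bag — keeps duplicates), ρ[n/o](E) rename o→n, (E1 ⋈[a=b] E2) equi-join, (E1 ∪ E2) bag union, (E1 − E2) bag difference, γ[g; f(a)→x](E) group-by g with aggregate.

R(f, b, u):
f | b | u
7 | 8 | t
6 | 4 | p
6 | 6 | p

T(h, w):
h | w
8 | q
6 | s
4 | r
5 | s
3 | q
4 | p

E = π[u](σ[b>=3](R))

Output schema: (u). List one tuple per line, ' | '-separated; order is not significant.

Subexpression sizes:
  R → 3
  σ[b>=3](R) → 3
  π[u](σ[b>=3](R)) → 3

== RESULT ==
u
p
p
t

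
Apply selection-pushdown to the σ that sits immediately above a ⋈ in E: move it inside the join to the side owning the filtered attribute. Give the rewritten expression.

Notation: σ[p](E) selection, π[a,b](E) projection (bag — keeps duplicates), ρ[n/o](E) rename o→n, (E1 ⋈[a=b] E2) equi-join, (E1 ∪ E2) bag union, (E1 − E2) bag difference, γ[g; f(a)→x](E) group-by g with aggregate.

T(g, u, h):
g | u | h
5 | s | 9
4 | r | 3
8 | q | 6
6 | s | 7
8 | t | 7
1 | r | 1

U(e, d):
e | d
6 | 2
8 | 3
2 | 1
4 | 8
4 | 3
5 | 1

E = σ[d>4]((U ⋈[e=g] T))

σ filters on d, owned by the left side.
E' = (σ[d>4](U) ⋈[e=g] T)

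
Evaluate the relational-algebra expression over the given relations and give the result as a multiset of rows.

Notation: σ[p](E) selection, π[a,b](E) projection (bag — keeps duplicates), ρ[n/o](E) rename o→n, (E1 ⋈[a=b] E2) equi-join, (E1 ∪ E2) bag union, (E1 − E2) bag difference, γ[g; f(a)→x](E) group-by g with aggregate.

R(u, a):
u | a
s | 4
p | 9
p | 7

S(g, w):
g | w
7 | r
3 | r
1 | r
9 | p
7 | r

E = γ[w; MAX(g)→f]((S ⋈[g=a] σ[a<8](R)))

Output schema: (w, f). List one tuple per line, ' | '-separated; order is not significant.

Subexpression sizes:
  S → 5
  R → 3
  σ[a<8](R) → 2
  (S ⋈[g=a] σ[a<8](R)) → 2
  γ[w; MAX(g)→f]((S ⋈[g=a] σ[a<8](R))) → 1

== RESULT ==
w | f
r | 7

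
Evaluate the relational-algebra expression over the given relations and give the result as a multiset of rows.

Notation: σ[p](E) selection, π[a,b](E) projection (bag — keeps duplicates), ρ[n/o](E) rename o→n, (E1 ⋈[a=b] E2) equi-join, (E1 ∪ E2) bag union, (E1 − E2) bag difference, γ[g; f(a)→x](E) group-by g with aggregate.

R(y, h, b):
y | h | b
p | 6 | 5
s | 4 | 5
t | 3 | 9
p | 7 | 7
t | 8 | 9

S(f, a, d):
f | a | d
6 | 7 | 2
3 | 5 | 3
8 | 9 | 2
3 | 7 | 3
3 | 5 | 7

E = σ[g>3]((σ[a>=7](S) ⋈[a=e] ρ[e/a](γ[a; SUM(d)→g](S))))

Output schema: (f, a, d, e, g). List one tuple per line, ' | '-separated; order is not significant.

Subexpression sizes:
  S → 5
  σ[a>=7](S) → 3
  S → 5
  γ[a; SUM(d)→g](S) → 3
  ρ[e/a](γ[a; SUM(d)→g](S)) → 3
  (σ[a>=7](S) ⋈[a=e] ρ[e/a](γ[a; SUM(d)→g](S))) → 3
  σ[g>3]((σ[a>=7](S) ⋈[a=e] ρ[e/a](γ[a; SUM(d)→g](S)))) → 2

== RESULT ==
f | a | d | e | g
3 | 7 | 3 | 7 | 5
6 | 7 | 2 | 7 | 5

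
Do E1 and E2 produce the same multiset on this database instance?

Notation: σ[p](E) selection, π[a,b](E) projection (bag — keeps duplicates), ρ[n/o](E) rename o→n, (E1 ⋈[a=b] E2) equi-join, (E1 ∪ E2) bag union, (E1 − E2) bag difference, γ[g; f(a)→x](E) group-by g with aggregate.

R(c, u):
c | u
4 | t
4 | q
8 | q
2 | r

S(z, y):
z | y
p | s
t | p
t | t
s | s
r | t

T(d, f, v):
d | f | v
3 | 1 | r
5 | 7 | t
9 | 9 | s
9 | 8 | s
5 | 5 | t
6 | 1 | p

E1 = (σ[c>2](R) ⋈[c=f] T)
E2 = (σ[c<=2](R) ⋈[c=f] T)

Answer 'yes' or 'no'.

E1 stepwise |·|:
  R → 4
  σ[c>2](R) → 3
  T → 6
  (σ[c>2](R) ⋈[c=f] T) → 1
E2 stepwise |·|:
  R → 4
  σ[c<=2](R) → 1
  T → 6
  (σ[c<=2](R) ⋈[c=f] T) → 0

E1 result:
c | u | d | f | v
8 | q | 9 | 8 | s
E2 result:
c | u | d | f | v
(0 rows)
Witness: (8, 'q', 9, 8, 's') appears 1× in E1 but 0× in E2.

no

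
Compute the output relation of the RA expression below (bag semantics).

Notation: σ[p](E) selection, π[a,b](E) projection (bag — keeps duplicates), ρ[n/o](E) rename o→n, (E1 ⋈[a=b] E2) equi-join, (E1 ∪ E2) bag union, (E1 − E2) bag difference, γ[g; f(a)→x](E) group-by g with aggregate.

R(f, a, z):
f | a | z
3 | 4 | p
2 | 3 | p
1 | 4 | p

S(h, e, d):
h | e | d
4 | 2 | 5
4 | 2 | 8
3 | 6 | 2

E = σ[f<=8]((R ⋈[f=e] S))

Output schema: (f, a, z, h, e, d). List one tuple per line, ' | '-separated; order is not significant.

Per-node cardinality:
  R → 3
  S → 3
  (R ⋈[f=e] S) → 2
  σ[f<=8]((R ⋈[f=e] S)) → 2

== RESULT ==
f | a | z | h | e | d
2 | 3 | p | 4 | 2 | 5
2 | 3 | p | 4 | 2 | 8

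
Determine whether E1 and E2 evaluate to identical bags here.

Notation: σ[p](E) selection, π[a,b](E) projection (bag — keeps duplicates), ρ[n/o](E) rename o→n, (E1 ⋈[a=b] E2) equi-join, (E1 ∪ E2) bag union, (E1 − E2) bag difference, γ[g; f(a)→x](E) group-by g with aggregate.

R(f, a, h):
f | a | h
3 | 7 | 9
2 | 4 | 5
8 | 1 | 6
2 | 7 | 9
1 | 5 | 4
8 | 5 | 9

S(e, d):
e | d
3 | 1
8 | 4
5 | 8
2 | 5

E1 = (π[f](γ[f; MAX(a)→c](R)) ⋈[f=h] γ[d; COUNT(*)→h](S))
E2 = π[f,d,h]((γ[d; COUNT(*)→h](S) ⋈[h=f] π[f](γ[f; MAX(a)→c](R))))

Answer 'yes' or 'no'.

E1 stepwise |·|:
  R → 6
  γ[f; MAX(a)→c](R) → 4
  π[f](γ[f; MAX(a)→c](R)) → 4
  S → 4
  γ[d; COUNT(*)→h](S) → 4
  (π[f](γ[f; MAX(a)→c](R)) ⋈[f=h] γ[d; COUNT(*)→h](S)) → 4
E2 stepwise |·|:
  S → 4
  γ[d; COUNT(*)→h](S) → 4
  R → 6
  γ[f; MAX(a)→c](R) → 4
  π[f](γ[f; MAX(a)→c](R)) → 4
  (γ[d; COUNT(*)→h](S) ⋈[h=f] π[f](γ[f; MAX(a)→c](R))) → 4
  π[f,d,h]((γ[d; COUNT(*)→h](S) ⋈[h=f] π[f](γ[f; MAX(a)→c](R)))) → 4

E1 and E2 produce the same multiset:
f | d | h
1 | 1 | 1
1 | 4 | 1
1 | 5 | 1
1 | 8 | 1

yes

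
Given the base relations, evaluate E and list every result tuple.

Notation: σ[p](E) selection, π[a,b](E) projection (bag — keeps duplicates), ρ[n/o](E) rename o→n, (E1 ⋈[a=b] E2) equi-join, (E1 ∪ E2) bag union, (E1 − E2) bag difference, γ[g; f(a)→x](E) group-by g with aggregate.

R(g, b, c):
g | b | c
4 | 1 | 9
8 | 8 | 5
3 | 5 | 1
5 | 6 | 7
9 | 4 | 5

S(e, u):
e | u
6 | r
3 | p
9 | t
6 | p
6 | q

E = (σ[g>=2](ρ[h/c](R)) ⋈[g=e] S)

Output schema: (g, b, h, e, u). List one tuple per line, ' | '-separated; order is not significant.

Per-node cardinality:
  R → 5
  ρ[h/c](R) → 5
  σ[g>=2](ρ[h/c](R)) → 5
  S → 5
  (σ[g>=2](ρ[h/c](R)) ⋈[g=e] S) → 2

== RESULT ==
g | b | h | e | u
3 | 5 | 1 | 3 | p
9 | 4 | 5 | 9 | t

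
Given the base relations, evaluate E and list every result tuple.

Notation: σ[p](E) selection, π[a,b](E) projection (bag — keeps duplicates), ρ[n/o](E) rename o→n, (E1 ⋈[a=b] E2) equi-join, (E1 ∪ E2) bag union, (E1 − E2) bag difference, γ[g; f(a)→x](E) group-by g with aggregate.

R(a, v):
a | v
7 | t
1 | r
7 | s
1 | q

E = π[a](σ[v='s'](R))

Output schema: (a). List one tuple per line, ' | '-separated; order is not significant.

Row counts bottom-up:
  R → 4
  σ[v='s'](R) → 1
  π[a](σ[v='s'](R)) → 1

== RESULT ==
a
7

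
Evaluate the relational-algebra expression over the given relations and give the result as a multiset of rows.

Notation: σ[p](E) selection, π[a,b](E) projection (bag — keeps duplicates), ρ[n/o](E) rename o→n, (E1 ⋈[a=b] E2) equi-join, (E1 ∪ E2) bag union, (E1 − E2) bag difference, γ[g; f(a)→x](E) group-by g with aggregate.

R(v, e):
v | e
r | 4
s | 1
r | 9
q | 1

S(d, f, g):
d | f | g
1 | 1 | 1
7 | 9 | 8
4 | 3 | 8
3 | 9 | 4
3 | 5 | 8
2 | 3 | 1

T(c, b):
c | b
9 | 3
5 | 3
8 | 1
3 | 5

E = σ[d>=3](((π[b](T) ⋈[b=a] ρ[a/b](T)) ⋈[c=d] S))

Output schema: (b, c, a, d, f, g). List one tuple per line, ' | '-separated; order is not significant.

Row counts bottom-up:
  T → 4
  π[b](T) → 4
  T → 4
  ρ[a/b](T) → 4
  (π[b](T) ⋈[b=a] ρ[a/b](T)) → 6
  S → 6
  ((π[b](T) ⋈[b=a] ρ[a/b](T)) ⋈[c=d] S) → 2
  σ[d>=3](((π[b](T) ⋈[b=a] ρ[a/b](T)) ⋈[c=d] S)) → 2

== RESULT ==
b | c | a | d | f | g
5 | 3 | 5 | 3 | 5 | 8
5 | 3 | 5 | 3 | 9 | 4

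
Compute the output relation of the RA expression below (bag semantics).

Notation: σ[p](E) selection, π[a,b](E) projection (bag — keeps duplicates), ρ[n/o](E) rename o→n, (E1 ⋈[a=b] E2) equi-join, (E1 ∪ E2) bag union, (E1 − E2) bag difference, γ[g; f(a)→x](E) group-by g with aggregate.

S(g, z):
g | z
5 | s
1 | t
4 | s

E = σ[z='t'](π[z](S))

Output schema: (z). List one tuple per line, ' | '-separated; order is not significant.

Per-node cardinality:
  S → 3
  π[z](S) → 3
  σ[z='t'](π[z](S)) → 1

== RESULT ==
z
t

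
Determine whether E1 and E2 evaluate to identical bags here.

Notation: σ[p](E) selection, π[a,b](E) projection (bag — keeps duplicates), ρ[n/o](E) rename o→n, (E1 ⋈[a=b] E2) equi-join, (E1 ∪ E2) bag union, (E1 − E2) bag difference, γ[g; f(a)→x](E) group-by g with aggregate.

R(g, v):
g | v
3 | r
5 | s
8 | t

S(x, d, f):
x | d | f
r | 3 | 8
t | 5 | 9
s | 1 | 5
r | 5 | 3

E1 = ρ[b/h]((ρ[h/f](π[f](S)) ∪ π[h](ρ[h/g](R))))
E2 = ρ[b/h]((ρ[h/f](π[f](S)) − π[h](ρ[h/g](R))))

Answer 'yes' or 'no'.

E1 stepwise |·|:
  S → 4
  π[f](S) → 4
  ρ[h/f](π[f](S)) → 4
  R → 3
  ρ[h/g](R) → 3
  π[h](ρ[h/g](R)) → 3
  (ρ[h/f](π[f](S)) ∪ π[h](ρ[h/g](R))) → 7
  ρ[b/h]((ρ[h/f](π[f](S)) ∪ π[h](ρ[h/g](R)))) → 7
E2 stepwise |·|:
  S → 4
  π[f](S) → 4
  ρ[h/f](π[f](S)) → 4
  R → 3
  ρ[h/g](R) → 3
  π[h](ρ[h/g](R)) → 3
  (ρ[h/f](π[f](S)) − π[h](ρ[h/g](R))) → 1
  ρ[b/h]((ρ[h/f](π[f](S)) − π[h](ρ[h/g](R)))) → 1

E1 result:
b
3
3
5
5
8
8
9
E2 result:
b
9
Witness: (5,) appears 2× in E1 but 0× in E2.

no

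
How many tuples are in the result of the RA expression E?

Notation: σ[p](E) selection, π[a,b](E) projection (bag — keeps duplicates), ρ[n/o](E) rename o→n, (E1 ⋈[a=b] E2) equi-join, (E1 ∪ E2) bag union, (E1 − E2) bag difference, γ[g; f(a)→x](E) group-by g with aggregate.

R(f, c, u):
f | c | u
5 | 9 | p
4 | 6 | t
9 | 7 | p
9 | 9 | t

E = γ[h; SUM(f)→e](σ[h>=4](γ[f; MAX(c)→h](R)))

Subexpression sizes:
  R → 4
  γ[f; MAX(c)→h](R) → 3
  σ[h>=4](γ[f; MAX(c)→h](R)) → 3
  γ[h; SUM(f)→e](σ[h>=4](γ[f; MAX(c)→h](R))) → 2

|E| = 2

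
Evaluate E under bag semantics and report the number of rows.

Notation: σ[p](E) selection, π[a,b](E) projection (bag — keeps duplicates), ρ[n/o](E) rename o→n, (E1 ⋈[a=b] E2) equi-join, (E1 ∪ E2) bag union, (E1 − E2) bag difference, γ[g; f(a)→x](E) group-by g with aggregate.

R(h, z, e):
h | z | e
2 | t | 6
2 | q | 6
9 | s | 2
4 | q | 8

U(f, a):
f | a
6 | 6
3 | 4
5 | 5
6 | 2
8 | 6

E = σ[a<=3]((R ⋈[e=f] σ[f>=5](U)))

Row counts bottom-up:
  R → 4
  U → 5
  σ[f>=5](U) → 4
  (R ⋈[e=f] σ[f>=5](U)) → 5
  σ[a<=3]((R ⋈[e=f] σ[f>=5](U))) → 2

|E| = 2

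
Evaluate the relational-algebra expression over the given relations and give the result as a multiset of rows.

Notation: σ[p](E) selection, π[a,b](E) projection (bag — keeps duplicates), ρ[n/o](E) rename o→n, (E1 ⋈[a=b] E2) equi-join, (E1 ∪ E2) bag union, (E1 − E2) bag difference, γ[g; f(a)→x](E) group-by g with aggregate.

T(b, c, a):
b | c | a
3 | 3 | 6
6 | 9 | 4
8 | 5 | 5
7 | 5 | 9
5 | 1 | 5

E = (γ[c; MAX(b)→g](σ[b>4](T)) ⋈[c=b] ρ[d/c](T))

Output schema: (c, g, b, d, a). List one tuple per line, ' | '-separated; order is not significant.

Subexpression sizes:
  T → 5
  σ[b>4](T) → 4
  γ[c; MAX(b)→g](σ[b>4](T)) → 3
  T → 5
  ρ[d/c](T) → 5
  (γ[c; MAX(b)→g](σ[b>4](T)) ⋈[c=b] ρ[d/c](T)) → 1

== RESULT ==
c | g | b | d | a
5 | 8 | 5 | 1 | 5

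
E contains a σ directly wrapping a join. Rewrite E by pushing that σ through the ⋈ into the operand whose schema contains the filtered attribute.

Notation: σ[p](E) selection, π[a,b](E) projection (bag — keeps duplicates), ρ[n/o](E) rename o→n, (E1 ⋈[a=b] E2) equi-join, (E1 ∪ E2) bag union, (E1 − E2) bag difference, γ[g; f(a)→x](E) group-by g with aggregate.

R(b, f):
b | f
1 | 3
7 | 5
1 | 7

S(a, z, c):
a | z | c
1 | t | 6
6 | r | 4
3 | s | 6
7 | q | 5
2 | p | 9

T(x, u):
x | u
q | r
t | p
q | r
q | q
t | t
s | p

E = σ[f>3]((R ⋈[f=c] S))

σ filters on f, owned by the left side.
E' = (σ[f>3](R) ⋈[f=c] S)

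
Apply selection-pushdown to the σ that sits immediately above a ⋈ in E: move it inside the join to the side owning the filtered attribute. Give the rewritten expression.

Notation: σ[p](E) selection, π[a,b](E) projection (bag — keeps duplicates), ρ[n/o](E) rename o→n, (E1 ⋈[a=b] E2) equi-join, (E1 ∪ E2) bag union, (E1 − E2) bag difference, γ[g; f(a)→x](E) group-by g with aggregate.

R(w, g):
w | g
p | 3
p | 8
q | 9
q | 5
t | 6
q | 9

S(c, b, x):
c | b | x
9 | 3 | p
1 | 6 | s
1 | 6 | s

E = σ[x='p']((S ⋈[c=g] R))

σ filters on x, owned by the left side.
E' = (σ[x='p'](S) ⋈[c=g] R)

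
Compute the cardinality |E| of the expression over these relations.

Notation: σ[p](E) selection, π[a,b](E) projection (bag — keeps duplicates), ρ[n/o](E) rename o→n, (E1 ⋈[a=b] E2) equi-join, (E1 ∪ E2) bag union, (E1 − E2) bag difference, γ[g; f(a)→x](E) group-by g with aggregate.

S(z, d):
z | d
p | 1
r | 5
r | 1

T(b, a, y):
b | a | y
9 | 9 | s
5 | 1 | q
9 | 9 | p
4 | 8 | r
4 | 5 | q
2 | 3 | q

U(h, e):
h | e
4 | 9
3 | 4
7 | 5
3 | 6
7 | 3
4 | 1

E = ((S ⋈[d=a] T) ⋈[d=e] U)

Stepwise |·|:
  S → 3
  T → 6
  (S ⋈[d=a] T) → 3
  U → 6
  ((S ⋈[d=a] T) ⋈[d=e] U) → 3

|E| = 3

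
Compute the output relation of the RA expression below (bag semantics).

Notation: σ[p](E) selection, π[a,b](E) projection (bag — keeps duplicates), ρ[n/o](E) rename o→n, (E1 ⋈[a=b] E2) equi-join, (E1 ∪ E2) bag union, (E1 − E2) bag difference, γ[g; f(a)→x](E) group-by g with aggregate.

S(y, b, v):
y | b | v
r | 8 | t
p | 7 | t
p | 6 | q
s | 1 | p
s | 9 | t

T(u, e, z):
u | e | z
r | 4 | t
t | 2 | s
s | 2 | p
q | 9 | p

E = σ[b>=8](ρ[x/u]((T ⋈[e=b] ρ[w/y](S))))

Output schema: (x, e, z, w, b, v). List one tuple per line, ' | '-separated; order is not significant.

Subexpression sizes:
  T → 4
  S → 5
  ρ[w/y](S) → 5
  (T ⋈[e=b] ρ[w/y](S)) → 1
  ρ[x/u]((T ⋈[e=b] ρ[w/y](S))) → 1
  σ[b>=8](ρ[x/u]((T ⋈[e=b] ρ[w/y](S)))) → 1

== RESULT ==
x | e | z | w | b | v
q | 9 | p | s | 9 | t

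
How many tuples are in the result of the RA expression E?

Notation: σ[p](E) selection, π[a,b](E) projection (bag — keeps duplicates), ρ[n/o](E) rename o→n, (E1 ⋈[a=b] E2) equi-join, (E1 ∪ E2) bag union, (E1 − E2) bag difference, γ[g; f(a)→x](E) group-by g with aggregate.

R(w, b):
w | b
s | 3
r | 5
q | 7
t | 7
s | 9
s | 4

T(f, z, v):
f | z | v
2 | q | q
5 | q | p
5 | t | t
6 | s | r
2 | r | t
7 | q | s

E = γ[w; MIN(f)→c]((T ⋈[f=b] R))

Stepwise |·|:
  T → 6
  R → 6
  (T ⋈[f=b] R) → 4
  γ[w; MIN(f)→c]((T ⋈[f=b] R)) → 3

|E| = 3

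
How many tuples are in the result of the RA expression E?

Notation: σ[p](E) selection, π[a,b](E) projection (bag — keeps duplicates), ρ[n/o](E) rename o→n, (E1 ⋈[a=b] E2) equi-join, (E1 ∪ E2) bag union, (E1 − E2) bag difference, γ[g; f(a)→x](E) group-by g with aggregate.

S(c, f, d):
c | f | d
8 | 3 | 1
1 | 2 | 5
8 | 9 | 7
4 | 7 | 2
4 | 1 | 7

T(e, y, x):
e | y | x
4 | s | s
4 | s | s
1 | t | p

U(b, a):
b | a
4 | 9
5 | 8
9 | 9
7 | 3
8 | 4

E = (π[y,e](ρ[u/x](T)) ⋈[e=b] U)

Per-node cardinality:
  T → 3
  ρ[u/x](T) → 3
  π[y,e](ρ[u/x](T)) → 3
  U → 5
  (π[y,e](ρ[u/x](T)) ⋈[e=b] U) → 2

|E| = 2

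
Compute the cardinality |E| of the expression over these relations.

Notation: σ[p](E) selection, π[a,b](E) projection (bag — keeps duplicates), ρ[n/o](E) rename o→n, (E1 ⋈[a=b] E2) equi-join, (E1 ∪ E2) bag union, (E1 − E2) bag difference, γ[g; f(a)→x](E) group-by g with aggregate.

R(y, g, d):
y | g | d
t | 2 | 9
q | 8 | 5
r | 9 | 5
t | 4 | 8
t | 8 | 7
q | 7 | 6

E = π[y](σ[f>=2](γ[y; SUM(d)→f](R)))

Subexpression sizes:
  R → 6
  γ[y; SUM(d)→f](R) → 3
  σ[f>=2](γ[y; SUM(d)→f](R)) → 3
  π[y](σ[f>=2](γ[y; SUM(d)→f](R))) → 3

|E| = 3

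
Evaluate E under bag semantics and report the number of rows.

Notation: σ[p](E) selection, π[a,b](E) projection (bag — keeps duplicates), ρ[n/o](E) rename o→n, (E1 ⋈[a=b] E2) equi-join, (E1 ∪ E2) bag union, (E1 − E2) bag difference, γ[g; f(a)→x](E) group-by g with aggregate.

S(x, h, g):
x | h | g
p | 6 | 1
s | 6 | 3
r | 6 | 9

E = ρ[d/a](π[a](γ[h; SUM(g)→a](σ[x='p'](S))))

Stepwise |·|:
  S → 3
  σ[x='p'](S) → 1
  γ[h; SUM(g)→a](σ[x='p'](S)) → 1
  π[a](γ[h; SUM(g)→a](σ[x='p'](S))) → 1
  ρ[d/a](π[a](γ[h; SUM(g)→a](σ[x='p'](S)))) → 1

|E| = 1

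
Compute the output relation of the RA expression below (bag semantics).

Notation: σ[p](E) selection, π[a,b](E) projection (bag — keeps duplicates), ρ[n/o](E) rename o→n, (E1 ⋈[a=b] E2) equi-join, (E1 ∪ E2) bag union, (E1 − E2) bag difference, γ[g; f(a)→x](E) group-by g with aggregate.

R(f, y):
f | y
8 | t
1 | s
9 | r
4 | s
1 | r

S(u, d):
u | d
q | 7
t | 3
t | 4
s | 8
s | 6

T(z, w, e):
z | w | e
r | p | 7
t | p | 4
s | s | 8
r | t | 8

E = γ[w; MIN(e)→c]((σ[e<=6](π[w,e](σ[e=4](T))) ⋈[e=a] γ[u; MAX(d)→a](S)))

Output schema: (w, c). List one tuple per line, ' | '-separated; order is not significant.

Stepwise |·|:
  T → 4
  σ[e=4](T) → 1
  π[w,e](σ[e=4](T)) → 1
  σ[e<=6](π[w,e](σ[e=4](T))) → 1
  S → 5
  γ[u; MAX(d)→a](S) → 3
  (σ[e<=6](π[w,e](σ[e=4](T))) ⋈[e=a] γ[u; MAX(d)→a](S)) → 1
  γ[w; MIN(e)→c]((σ[e<=6](π[w,e](σ[e=4](T))) ⋈[e=a] γ[u; MAX(d)→a](S))) → 1

== RESULT ==
w | c
p | 4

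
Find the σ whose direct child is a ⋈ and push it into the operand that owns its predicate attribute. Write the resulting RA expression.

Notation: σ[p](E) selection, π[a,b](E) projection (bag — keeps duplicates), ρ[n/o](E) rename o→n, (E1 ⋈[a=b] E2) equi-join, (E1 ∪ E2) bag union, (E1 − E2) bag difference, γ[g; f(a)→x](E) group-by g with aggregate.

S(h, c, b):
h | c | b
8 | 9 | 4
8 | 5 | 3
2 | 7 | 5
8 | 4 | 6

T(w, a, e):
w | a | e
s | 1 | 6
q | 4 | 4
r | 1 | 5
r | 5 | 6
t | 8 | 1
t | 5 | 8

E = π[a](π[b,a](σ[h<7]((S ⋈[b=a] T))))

σ filters on h, owned by the left side.
E' = π[a](π[b,a]((σ[h<7](S) ⋈[b=a] T)))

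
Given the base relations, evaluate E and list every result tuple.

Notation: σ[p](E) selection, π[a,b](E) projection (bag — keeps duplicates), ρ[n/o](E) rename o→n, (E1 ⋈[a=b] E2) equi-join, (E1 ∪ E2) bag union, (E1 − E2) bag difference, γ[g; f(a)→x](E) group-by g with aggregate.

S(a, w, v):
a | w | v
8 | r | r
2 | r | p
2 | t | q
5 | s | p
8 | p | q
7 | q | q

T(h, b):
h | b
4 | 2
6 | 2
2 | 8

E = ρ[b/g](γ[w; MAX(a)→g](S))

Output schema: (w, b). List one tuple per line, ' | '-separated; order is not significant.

Row counts bottom-up:
  S → 6
  γ[w; MAX(a)→g](S) → 5
  ρ[b/g](γ[w; MAX(a)→g](S)) → 5

== RESULT ==
w | b
p | 8
q | 7
r | 8
s | 5
t | 2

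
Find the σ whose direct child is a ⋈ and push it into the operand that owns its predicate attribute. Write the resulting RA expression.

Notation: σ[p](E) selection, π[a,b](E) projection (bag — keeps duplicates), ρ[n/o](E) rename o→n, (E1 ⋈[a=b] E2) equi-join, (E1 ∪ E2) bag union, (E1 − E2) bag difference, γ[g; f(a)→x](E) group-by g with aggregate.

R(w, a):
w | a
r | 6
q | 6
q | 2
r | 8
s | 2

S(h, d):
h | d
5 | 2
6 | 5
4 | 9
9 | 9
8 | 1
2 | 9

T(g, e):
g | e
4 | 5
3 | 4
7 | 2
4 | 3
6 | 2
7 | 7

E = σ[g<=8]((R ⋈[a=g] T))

σ filters on g, owned by the right side.
E' = (R ⋈[a=g] σ[g<=8](T))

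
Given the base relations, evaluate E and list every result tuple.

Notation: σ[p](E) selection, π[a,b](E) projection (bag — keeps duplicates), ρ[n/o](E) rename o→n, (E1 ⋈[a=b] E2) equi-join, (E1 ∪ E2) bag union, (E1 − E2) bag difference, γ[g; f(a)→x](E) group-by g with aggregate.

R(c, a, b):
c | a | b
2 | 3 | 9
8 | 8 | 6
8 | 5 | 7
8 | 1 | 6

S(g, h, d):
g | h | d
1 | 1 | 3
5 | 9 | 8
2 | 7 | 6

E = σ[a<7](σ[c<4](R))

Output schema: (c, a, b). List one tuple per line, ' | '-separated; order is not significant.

Per-node cardinality:
  R → 4
  σ[c<4](R) → 1
  σ[a<7](σ[c<4](R)) → 1

== RESULT ==
c | a | b
2 | 3 | 9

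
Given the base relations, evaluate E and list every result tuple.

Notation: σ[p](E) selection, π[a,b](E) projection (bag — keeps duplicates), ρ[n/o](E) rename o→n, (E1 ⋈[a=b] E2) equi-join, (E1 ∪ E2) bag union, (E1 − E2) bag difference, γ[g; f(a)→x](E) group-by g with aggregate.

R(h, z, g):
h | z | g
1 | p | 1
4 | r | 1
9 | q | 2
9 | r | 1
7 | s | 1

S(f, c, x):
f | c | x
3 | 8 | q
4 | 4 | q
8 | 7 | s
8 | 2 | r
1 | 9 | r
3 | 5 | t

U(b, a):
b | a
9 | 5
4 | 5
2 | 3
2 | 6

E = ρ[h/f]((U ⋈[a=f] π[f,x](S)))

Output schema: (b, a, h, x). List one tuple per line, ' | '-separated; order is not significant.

Subexpression sizes:
  U → 4
  S → 6
  π[f,x](S) → 6
  (U ⋈[a=f] π[f,x](S)) → 2
  ρ[h/f]((U ⋈[a=f] π[f,x](S))) → 2

== RESULT ==
b | a | h | x
2 | 3 | 3 | q
2 | 3 | 3 | t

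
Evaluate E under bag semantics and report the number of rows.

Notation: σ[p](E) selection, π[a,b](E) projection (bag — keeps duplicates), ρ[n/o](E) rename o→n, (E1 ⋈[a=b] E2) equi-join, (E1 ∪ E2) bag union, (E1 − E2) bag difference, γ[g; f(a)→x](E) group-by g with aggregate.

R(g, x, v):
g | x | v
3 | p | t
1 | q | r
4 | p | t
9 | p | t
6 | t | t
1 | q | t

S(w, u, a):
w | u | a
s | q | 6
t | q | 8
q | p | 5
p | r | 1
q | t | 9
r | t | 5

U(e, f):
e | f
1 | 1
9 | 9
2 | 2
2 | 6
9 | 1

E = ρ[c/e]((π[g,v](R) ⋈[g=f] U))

Row counts bottom-up:
  R → 6
  π[g,v](R) → 6
  U → 5
  (π[g,v](R) ⋈[g=f] U) → 6
  ρ[c/e]((π[g,v](R) ⋈[g=f] U)) → 6

|E| = 6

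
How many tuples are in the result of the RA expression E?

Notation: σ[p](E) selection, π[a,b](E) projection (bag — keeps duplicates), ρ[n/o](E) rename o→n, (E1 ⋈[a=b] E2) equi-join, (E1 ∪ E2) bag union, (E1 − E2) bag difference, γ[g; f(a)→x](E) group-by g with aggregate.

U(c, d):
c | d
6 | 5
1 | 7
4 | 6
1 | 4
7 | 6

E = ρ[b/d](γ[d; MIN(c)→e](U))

Per-node cardinality:
  U → 5
  γ[d; MIN(c)→e](U) → 4
  ρ[b/d](γ[d; MIN(c)→e](U)) → 4

|E| = 4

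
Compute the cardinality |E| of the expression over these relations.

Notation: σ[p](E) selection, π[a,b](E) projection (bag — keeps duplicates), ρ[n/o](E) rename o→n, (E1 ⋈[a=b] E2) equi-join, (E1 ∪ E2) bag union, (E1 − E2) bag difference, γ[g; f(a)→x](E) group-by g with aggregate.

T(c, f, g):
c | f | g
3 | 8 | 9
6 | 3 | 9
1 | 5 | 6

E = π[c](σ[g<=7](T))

Row counts bottom-up:
  T → 3
  σ[g<=7](T) → 1
  π[c](σ[g<=7](T)) → 1

|E| = 1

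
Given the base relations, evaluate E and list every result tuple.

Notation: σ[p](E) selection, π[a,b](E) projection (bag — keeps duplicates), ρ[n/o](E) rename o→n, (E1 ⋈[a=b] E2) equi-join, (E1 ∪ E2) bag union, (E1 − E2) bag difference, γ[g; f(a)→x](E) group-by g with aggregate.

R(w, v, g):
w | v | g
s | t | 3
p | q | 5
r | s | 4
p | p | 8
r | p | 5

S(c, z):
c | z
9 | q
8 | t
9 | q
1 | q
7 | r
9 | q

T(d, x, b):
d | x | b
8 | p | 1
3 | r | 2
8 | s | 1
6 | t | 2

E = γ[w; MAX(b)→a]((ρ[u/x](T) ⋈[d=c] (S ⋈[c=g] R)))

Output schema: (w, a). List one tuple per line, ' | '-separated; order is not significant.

Per-node cardinality:
  T → 4
  ρ[u/x](T) → 4
  S → 6
  R → 5
  (S ⋈[c=g] R) → 1
  (ρ[u/x](T) ⋈[d=c] (S ⋈[c=g] R)) → 2
  γ[w; MAX(b)→a]((ρ[u/x](T) ⋈[d=c] (S ⋈[c=g] R))) → 1

== RESULT ==
w | a
p | 1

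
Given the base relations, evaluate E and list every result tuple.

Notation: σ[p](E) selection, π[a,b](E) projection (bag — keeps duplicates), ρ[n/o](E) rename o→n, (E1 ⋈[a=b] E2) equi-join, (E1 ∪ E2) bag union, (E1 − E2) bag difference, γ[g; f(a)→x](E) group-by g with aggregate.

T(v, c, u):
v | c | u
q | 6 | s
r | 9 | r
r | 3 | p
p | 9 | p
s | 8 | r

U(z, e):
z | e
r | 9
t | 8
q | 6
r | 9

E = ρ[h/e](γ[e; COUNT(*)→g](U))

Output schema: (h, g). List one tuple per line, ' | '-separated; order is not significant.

Per-node cardinality:
  U → 4
  γ[e; COUNT(*)→g](U) → 3
  ρ[h/e](γ[e; COUNT(*)→g](U)) → 3

== RESULT ==
h | g
6 | 1
8 | 1
9 | 2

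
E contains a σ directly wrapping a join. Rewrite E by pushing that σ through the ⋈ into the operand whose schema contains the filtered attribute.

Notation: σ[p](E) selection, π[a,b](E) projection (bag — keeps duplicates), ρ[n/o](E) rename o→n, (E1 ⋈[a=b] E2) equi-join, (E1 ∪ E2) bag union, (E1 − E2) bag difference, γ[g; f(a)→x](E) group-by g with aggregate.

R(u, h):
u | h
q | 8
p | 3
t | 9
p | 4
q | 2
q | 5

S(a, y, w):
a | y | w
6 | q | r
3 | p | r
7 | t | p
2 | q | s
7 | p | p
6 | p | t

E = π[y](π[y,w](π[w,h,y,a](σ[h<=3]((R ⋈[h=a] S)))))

σ filters on h, owned by the left side.
E' = π[y](π[y,w](π[w,h,y,a]((σ[h<=3](R) ⋈[h=a] S))))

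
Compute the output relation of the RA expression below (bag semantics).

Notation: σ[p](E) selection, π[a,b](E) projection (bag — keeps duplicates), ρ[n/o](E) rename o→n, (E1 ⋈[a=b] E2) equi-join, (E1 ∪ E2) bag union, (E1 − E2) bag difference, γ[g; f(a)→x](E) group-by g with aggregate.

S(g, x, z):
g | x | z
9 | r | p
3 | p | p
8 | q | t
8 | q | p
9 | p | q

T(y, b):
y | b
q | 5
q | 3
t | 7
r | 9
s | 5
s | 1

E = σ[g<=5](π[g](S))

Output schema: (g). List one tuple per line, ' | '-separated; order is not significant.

Per-node cardinality:
  S → 5
  π[g](S) → 5
  σ[g<=5](π[g](S)) → 1

== RESULT ==
g
3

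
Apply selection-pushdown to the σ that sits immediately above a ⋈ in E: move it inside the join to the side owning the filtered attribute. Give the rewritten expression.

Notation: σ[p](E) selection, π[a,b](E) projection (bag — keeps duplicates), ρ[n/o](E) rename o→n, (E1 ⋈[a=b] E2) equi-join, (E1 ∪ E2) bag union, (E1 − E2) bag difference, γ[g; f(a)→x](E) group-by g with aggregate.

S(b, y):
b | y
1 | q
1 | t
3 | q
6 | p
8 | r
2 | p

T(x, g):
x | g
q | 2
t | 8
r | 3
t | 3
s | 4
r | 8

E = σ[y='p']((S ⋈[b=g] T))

σ filters on y, owned by the left side.
E' = (σ[y='p'](S) ⋈[b=g] T)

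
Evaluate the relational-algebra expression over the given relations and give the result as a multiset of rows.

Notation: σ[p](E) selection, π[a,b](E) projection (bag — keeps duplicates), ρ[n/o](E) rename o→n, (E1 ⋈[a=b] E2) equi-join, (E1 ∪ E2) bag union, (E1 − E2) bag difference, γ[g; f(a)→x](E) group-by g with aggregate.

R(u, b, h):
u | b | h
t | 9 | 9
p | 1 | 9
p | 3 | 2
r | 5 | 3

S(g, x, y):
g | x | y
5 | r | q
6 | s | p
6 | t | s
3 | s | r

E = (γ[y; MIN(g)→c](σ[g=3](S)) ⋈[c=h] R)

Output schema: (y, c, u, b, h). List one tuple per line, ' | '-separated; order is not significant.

Per-node cardinality:
  S → 4
  σ[g=3](S) → 1
  γ[y; MIN(g)→c](σ[g=3](S)) → 1
  R → 4
  (γ[y; MIN(g)→c](σ[g=3](S)) ⋈[c=h] R) → 1

== RESULT ==
y | c | u | b | h
r | 3 | r | 5 | 3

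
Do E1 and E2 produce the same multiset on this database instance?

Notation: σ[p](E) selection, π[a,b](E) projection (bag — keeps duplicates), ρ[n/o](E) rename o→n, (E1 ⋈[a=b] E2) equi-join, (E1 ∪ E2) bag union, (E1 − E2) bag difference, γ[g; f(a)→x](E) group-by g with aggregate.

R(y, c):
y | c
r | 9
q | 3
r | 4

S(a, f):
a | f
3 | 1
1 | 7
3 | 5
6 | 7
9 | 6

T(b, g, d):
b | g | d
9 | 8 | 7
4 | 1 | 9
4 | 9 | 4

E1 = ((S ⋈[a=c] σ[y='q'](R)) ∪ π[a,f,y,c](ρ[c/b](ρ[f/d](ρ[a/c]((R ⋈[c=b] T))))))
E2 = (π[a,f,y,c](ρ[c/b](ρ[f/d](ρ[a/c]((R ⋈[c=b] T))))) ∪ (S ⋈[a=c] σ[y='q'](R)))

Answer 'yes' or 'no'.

E1 per-node cardinality:
  S → 5
  R → 3
  σ[y='q'](R) → 1
  (S ⋈[a=c] σ[y='q'](R)) → 2
  R → 3
  T → 3
  (R ⋈[c=b] T) → 3
  ρ[a/c]((R ⋈[c=b] T)) → 3
  ρ[f/d](ρ[a/c]((R ⋈[c=b] T))) → 3
  ρ[c/b](ρ[f/d](ρ[a/c]((R ⋈[c=b] T)))) → 3
  π[a,f,y,c](ρ[c/b](ρ[f/d](ρ[a/c]((R ⋈[c=b] T))))) → 3
  ((S ⋈[a=c] σ[y='q'](R)) ∪ π[a,f,y,c](ρ[c/b](ρ[f/d](ρ[a/c]((R ⋈[c=b] T)))))) → 5
E2 per-node cardinality:
  R → 3
  T → 3
  (R ⋈[c=b] T) → 3
  ρ[a/c]((R ⋈[c=b] T)) → 3
  ρ[f/d](ρ[a/c]((R ⋈[c=b] T))) → 3
  ρ[c/b](ρ[f/d](ρ[a/c]((R ⋈[c=b] T)))) → 3
  π[a,f,y,c](ρ[c/b](ρ[f/d](ρ[a/c]((R ⋈[c=b] T))))) → 3
  S → 5
  R → 3
  σ[y='q'](R) → 1
  (S ⋈[a=c] σ[y='q'](R)) → 2
  (π[a,f,y,c](ρ[c/b](ρ[f/d](ρ[a/c]((R ⋈[c=b] T))))) ∪ (S ⋈[a=c] σ[y='q'](R))) → 5

E1 and E2 produce the same multiset:
a | f | y | c
3 | 1 | q | 3
3 | 5 | q | 3
4 | 4 | r | 4
4 | 9 | r | 4
9 | 7 | r | 9

yes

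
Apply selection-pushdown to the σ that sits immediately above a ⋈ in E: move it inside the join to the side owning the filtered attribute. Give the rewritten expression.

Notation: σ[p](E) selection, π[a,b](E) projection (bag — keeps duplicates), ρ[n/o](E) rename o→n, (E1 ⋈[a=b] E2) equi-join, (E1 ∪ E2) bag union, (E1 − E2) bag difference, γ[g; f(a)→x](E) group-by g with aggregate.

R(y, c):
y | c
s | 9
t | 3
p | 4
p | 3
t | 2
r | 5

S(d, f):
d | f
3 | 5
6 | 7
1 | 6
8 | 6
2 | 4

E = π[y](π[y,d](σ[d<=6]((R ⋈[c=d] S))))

σ filters on d, owned by the right side.
E' = π[y](π[y,d]((R ⋈[c=d] σ[d<=6](S))))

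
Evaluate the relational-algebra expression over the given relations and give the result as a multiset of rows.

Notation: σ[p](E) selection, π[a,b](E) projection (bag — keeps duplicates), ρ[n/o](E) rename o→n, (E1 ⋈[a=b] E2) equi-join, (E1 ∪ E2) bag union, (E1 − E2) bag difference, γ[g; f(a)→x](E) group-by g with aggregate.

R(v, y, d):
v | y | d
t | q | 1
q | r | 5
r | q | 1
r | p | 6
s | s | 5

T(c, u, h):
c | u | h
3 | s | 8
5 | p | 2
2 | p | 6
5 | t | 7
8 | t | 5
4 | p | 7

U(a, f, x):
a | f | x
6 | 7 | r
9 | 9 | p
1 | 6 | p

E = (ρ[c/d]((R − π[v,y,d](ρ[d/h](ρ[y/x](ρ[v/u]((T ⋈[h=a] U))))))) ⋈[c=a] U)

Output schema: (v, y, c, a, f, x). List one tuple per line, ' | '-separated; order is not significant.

Stepwise |·|:
  R → 5
  T → 6
  U → 3
  (T ⋈[h=a] U) → 1
  ρ[v/u]((T ⋈[h=a] U)) → 1
  ρ[y/x](ρ[v/u]((T ⋈[h=a] U))) → 1
  ρ[d/h](ρ[y/x](ρ[v/u]((T ⋈[h=a] U)))) → 1
  π[v,y,d](ρ[d/h](ρ[y/x](ρ[v/u]((T ⋈[h=a] U))))) → 1
  (R − π[v,y,d](ρ[d/h](ρ[y/x](ρ[v/u]((T ⋈[h=a] U)))))) → 5
  ρ[c/d]((R − π[v,y,d](ρ[d/h](ρ[y/x](ρ[v/u]((T ⋈[h=a] U))))))) → 5
  U → 3
  (ρ[c/d]((R − π[v,y,d](ρ[d/h](ρ[y/x](ρ[v/u]((T ⋈[h=a] U))))))) ⋈[c=a] U) → 3

== RESULT ==
v | y | c | a | f | x
r | p | 6 | 6 | 7 | r
r | q | 1 | 1 | 6 | p
t | q | 1 | 1 | 6 | p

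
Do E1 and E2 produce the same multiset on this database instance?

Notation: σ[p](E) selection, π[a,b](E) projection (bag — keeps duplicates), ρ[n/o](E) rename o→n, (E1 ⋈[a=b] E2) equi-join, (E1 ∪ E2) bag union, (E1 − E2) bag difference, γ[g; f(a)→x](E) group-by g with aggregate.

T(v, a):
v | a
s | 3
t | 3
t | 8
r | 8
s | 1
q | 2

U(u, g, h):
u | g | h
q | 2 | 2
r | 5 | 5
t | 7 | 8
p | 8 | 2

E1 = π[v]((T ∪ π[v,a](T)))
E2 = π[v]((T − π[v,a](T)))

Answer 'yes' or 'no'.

E1 per-node cardinality:
  T → 6
  T → 6
  π[v,a](T) → 6
  (T ∪ π[v,a](T)) → 12
  π[v]((T ∪ π[v,a](T))) → 12
E2 per-node cardinality:
  T → 6
  T → 6
  π[v,a](T) → 6
  (T − π[v,a](T)) → 0
  π[v]((T − π[v,a](T))) → 0

E1 result:
v
q
q
r
r
s
s
s
s
t
t
t
t
E2 result:
v
(0 rows)
Witness: ('t',) appears 4× in E1 but 0× in E2.

no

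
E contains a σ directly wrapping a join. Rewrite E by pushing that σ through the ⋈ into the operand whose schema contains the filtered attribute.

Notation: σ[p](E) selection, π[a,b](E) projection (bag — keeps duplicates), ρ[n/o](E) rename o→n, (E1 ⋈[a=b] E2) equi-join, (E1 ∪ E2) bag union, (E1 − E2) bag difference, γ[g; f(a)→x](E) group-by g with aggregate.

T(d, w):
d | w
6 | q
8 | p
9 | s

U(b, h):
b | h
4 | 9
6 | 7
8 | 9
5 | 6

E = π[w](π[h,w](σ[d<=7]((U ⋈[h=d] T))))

σ filters on d, owned by the right side.
E' = π[w](π[h,w]((U ⋈[h=d] σ[d<=7](T))))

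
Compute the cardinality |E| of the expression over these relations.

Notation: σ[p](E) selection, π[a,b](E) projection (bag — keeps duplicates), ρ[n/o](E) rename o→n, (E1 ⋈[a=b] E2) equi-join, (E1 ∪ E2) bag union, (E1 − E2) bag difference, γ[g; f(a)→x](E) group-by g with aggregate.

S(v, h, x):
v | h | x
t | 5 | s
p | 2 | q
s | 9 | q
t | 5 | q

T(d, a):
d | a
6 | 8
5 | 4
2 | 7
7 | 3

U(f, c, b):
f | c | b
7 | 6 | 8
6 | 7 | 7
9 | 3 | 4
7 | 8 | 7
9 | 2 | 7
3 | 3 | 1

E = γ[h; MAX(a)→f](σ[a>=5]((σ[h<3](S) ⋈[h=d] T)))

Stepwise |·|:
  S → 4
  σ[h<3](S) → 1
  T → 4
  (σ[h<3](S) ⋈[h=d] T) → 1
  σ[a>=5]((σ[h<3](S) ⋈[h=d] T)) → 1
  γ[h; MAX(a)→f](σ[a>=5]((σ[h<3](S) ⋈[h=d] T))) → 1

|E| = 1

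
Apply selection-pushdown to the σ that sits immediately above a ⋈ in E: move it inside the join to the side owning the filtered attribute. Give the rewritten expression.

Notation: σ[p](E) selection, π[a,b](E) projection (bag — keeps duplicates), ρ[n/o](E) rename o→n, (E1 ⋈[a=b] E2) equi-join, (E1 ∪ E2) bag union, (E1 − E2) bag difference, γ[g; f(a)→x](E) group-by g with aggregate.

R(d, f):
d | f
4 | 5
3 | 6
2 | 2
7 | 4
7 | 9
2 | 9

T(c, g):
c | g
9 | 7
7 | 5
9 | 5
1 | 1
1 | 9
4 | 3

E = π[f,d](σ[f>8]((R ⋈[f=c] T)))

σ filters on f, owned by the left side.
E' = π[f,d]((σ[f>8](R) ⋈[f=c] T))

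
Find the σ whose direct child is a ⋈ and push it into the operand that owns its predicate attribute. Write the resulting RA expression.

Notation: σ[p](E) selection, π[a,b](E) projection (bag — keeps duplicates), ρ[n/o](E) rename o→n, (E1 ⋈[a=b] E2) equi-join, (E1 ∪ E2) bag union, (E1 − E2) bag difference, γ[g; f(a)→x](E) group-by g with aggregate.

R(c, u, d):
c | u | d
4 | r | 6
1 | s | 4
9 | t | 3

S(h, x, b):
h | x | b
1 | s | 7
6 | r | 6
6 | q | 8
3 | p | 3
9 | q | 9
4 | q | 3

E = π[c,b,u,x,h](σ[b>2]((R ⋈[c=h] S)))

σ filters on b, owned by the right side.
E' = π[c,b,u,x,h]((R ⋈[c=h] σ[b>2](S)))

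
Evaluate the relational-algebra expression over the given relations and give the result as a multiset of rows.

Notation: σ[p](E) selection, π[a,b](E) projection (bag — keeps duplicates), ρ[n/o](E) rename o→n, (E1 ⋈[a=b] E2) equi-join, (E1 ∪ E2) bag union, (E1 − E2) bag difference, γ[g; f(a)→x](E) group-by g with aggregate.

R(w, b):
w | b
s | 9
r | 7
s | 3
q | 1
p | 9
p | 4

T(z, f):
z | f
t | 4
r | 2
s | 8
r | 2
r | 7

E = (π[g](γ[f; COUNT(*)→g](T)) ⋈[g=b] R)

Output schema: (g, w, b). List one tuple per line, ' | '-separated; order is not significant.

Row counts bottom-up:
  T → 5
  γ[f; COUNT(*)→g](T) → 4
  π[g](γ[f; COUNT(*)→g](T)) → 4
  R → 6
  (π[g](γ[f; COUNT(*)→g](T)) ⋈[g=b] R) → 3

== RESULT ==
g | w | b
1 | q | 1
1 | q | 1
1 | q | 1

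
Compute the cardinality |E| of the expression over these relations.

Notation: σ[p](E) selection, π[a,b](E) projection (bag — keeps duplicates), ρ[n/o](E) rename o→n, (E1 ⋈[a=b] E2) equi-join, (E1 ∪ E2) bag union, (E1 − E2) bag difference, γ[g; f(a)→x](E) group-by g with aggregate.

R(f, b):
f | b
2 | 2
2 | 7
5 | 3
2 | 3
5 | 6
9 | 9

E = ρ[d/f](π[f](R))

Subexpression sizes:
  R → 6
  π[f](R) → 6
  ρ[d/f](π[f](R)) → 6

|E| = 6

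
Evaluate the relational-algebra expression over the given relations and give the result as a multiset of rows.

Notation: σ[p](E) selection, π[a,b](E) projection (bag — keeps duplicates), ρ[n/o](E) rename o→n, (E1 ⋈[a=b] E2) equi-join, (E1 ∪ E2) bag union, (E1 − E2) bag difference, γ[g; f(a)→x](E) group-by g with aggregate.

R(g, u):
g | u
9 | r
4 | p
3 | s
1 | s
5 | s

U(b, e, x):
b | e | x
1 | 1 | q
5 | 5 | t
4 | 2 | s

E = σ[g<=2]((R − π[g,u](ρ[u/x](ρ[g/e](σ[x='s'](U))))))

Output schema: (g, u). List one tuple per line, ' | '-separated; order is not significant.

Row counts bottom-up:
  R → 5
  U → 3
  σ[x='s'](U) → 1
  ρ[g/e](σ[x='s'](U)) → 1
  ρ[u/x](ρ[g/e](σ[x='s'](U))) → 1
  π[g,u](ρ[u/x](ρ[g/e](σ[x='s'](U)))) → 1
  (R − π[g,u](ρ[u/x](ρ[g/e](σ[x='s'](U))))) → 5
  σ[g<=2]((R − π[g,u](ρ[u/x](ρ[g/e](σ[x='s'](U)))))) → 1

== RESULT ==
g | u
1 | s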